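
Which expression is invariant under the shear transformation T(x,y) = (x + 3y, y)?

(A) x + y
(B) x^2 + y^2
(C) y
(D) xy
C

Under the shear T(x,y) = (x + 3y, y):
Substitute the transformed coordinates into each option and compare with the original:
(A) x + y  ->  (x + 3y) + (y) = x + 4y   [differs from x + y: not invariant]
(B) x^2 + y^2  ->  (x + 3y)^2 + (y)^2 = x^2 + 6xy + 10y^2   [differs from x^2 + y^2: not invariant]
(C) y  ->  (y) = y   [equals y: invariant]
(D) xy  ->  (x + 3y)(y) = xy + 3y^2   [differs from xy: not invariant]

Only option (C), y, is unchanged by the transformation.
A horizontal shear moves points parallel to the x-axis, so the y-coordinate (and any function of y alone) is unchanged.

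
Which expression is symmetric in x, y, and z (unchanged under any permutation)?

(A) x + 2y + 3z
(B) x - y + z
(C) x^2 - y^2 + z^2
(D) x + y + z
D

A symmetric expression is unchanged when the variables are permuted; here the transformation to test is the swap (x, y) -> (y, x).
A symmetric expression must survive every permutation; the single swap x <-> y already eliminates the distractors, and the keyed expression is also unchanged by x <-> z and y <-> z (each variable enters it in exactly the same way).
Substitute the transformed coordinates into each option and compare with the original:
(A) x + 2y + 3z  ->  (y) + 2(x) + 3z = 2x + y + 3z   [differs from x + 2y + 3z: not invariant]
(B) x - y + z  ->  (y) - (x) + z = -x + y + z   [differs from x - y + z: not invariant]
(C) x^2 - y^2 + z^2  ->  (y)^2 - (x)^2 + z^2 = -x^2 + y^2 + z^2   [differs from x^2 - y^2 + z^2: not invariant]
(D) x + y + z  ->  (y) + (x) + z = x + y + z   [equals x + y + z: invariant]

Only option (D), x + y + z, is unchanged by the transformation.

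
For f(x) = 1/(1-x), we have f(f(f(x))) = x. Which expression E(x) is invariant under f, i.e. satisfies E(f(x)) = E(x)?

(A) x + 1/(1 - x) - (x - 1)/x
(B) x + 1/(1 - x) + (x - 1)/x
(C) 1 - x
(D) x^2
B

Replace x by f(x) = 1/(1 - x) in each option and simplify. As a quick numerical cross-check, also compare E(3) with E(f(3)) = E(-1/2).

(A) x + 1/(1 - x) - (x - 1)/x  ->  (1/(1 - x)) + 1/(1 - (1/(1 - x))) - ((1/(1 - x)) - 1)/(1/(1 - x)) = (x^2(1 - x) - x + (x - 1)^2)/(x(x - 1)); check: E(3) = 11/6 but E(-1/2) = -17/6.   [not invariant]
(B) x + 1/(1 - x) + (x - 1)/x  ->  (1/(1 - x)) + 1/(1 - (1/(1 - x))) + ((1/(1 - x)) - 1)/(1/(1 - x)), which simplifies back to x + 1/(1 - x) + (x - 1)/x; check: E(3) = 19/6, E(-1/2) = 19/6.   [invariant]
(C) 1 - x  ->  1 - (1/(1 - x)) = x/(x - 1); check: E(3) = -2 but E(-1/2) = 3/2.   [not invariant]
(D) x^2  ->  (1/(1 - x))^2 = (x - 1)^(-2); check: E(3) = 9 but E(-1/2) = 1/4.   [not invariant]

Only (B) is unchanged. Indeed f(f(x)) = 1/(1 - 1/(1-x)) = (1-x)/(-x) = (x-1)/x, so E(x) = x + f(x) + f(f(x)) is the sum over the whole 3-cycle; applying f just permutes the three terms cyclically (x -> f(x) -> f(f(x)) -> x), leaving the sum unchanged.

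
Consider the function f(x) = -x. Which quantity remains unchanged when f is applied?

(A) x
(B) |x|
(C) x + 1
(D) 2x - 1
B

For f(x) = -x:
Applying f replaces x by -x. Since |-x| = |x|, the absolute value is unchanged by f, whereas x -> -x, 2x - 1 -> -2x - 1 and x + 1 -> -x + 1 all change.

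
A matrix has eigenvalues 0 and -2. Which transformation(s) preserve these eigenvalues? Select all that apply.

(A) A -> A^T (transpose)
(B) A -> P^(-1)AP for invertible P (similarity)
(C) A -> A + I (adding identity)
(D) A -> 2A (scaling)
A and B

Eigenvalues are preserved by:
1. Similarity transformations: A -> P^(-1)AP (same characteristic polynomial)
2. Transpose: A^T has the same eigenvalues as A

Eigenvalues are NOT preserved by:
- Adding identity: eigenvalues become 0+1, -2+1
- Scaling: eigenvalues become 0, -4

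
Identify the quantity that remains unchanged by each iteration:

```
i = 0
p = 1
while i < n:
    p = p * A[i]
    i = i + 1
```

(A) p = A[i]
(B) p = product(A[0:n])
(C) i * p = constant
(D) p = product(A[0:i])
D

A loop invariant must hold before the first iteration and be re-established by every execution of the body.

(D) p = product(A[0:i]): Initially i = 0 and p = 1 = product of the empty slice A[0:0]. If p = product(A[0:i]) holds at the top of an iteration, the body sets p to product(A[0:i]) * A[i] = product(A[0:i+1]) and then i to i+1, so the property is restored. At exit i = n, giving p = product(A[0:n]).

The other options fail:
(A) p = A[i]: after the first iteration p = A[0] but i = 1; in general p is a product of several elements, not a single one.
(B) p = product(A[0:n]): false before the loop (p = 1, not the full product) -- it only becomes true at exit.
(C) i * p = constant: initially i * p = 0, but after one iteration it is 1 * A[0], which is nonzero in general.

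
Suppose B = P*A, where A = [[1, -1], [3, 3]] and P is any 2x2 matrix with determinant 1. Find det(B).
6

By the multiplicative property of determinants, det(B) = det(P*A) = det(P) * det(A) = det(A),
so the determinant is invariant under multiplication by any determinant-1 matrix; we just need det(A).

det(A) = (1)(3) - (-1)(3) = 3 - (-3) = 6

Therefore det(B) = 1 * 6 = 6.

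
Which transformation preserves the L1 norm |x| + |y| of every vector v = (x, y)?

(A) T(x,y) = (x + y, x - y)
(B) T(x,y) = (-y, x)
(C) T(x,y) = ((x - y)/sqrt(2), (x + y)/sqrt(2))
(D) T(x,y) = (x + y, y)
B

A transformation preserves a norm if ||T(v)|| = ||v|| for every v; a single vector where the norm changes rules an option out.

(A) T(x,y) = (x + y, x - y): v = (1, 0) has norm |1| + |0| = 1, but T(v) = (1, 1) has norm 2 -- not preserved.
(B) T(x,y) = (-y, x): preserves the norm -- it only permutes the coordinates and/or flips signs, which leaves |x| + |y| unchanged.
(C) T(x,y) = ((x - y)/sqrt(2), (x + y)/sqrt(2)): v = (1, 0) has norm |1| + |0| = 1, but T(v) = (sqrt(2)/2, sqrt(2)/2) has norm sqrt(2) -- not preserved.
(D) T(x,y) = (x + y, y): v = (0, 1) has norm |0| + |1| = 1, but T(v) = (1, 1) has norm 2 -- not preserved.

Therefore the answer is (B).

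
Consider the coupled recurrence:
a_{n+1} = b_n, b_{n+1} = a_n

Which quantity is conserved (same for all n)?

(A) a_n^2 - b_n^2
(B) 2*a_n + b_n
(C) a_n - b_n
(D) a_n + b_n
D

Replace a_n by a_{n+1} = b_n and b_n by b_{n+1} = a_n in each option and simplify:
(A) a_n^2 - b_n^2  ->  (b_n)^2 - (a_n)^2 = -a_n^2 + b_n^2   [not conserved]
(B) 2*a_n + b_n  ->  2*(b_n) + (a_n) = a_n + 2*b_n   [not conserved]
(C) a_n - b_n  ->  (b_n) - (a_n) = -a_n + b_n   [not conserved]
(D) a_n + b_n  ->  (b_n) + (a_n) = a_n + b_n   [conserved]

Only (D) a_n + b_n returns to itself after one step, so it is the conserved quantity.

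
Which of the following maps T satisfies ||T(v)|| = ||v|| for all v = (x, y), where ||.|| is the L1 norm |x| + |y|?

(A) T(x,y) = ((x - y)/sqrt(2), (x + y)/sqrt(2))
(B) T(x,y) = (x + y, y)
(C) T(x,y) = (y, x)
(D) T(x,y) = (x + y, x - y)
C

A transformation preserves a norm if ||T(v)|| = ||v|| for every v; a single vector where the norm changes rules an option out.

(A) T(x,y) = ((x - y)/sqrt(2), (x + y)/sqrt(2)): v = (1, 0) has norm |1| + |0| = 1, but T(v) = (sqrt(2)/2, sqrt(2)/2) has norm sqrt(2) -- not preserved.
(B) T(x,y) = (x + y, y): v = (0, 1) has norm |0| + |1| = 1, but T(v) = (1, 1) has norm 2 -- not preserved.
(C) T(x,y) = (y, x): preserves the norm -- it only permutes the coordinates and/or flips signs, which leaves |x| + |y| unchanged.
(D) T(x,y) = (x + y, x - y): v = (1, 0) has norm |1| + |0| = 1, but T(v) = (1, 1) has norm 2 -- not preserved.

Therefore the answer is (C).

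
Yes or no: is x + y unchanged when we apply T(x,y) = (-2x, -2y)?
No

Substitute T(x,y) = (-2x, -2y) into the expression and compare with the original.

Original: x + y
After applying T: (-2x) + (-2y) = -2x - 2y

This differs from the original x + y (difference: -3x - 3y), so the expression is NOT invariant.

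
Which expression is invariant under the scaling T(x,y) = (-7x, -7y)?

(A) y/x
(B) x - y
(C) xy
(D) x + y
A

Under the uniform scaling T(x,y) = (-7x, -7y):
Substitute the transformed coordinates into each option and compare with the original:
(A) y/x  ->  (-7y)/(-7x) = y/x   [equals y/x: invariant]
(B) x - y  ->  (-7x) - (-7y) = -7x + 7y   [differs from x - y: not invariant]
(C) xy  ->  (-7x)(-7y) = 49xy   [differs from xy: not invariant]
(D) x + y  ->  (-7x) + (-7y) = -7x - 7y   [differs from x + y: not invariant]

Only option (A), y/x, is unchanged by the transformation.
The common factor -7 cancels in a ratio of coordinates, while sums, products and sums of squares pick up factors of -7 or 49.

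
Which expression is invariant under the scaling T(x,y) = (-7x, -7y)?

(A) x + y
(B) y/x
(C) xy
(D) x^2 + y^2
B

Under the uniform scaling T(x,y) = (-7x, -7y):
Substitute the transformed coordinates into each option and compare with the original:
(A) x + y  ->  (-7x) + (-7y) = -7x - 7y   [differs from x + y: not invariant]
(B) y/x  ->  (-7y)/(-7x) = y/x   [equals y/x: invariant]
(C) xy  ->  (-7x)(-7y) = 49xy   [differs from xy: not invariant]
(D) x^2 + y^2  ->  (-7x)^2 + (-7y)^2 = 49x^2 + 49y^2   [differs from x^2 + y^2: not invariant]

Only option (B), y/x, is unchanged by the transformation.
The common factor -7 cancels in a ratio of coordinates, while sums, products and sums of squares pick up factors of -7 or 49.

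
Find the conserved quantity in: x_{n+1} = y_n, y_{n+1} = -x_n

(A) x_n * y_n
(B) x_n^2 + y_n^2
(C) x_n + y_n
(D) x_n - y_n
B

For the recurrence x_{n+1} = y_n, y_{n+1} = -x_n:

x_{n+1}^2 + y_{n+1}^2 = y_n^2 + (-x_n)^2 = x_n^2 + y_n^2
The sum of squares is conserved (like energy in a harmonic oscillator).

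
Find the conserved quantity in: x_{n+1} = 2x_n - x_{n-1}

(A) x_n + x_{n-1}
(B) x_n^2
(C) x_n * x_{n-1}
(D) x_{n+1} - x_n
D

For the recurrence x_{n+1} = 2x_n - x_{n-1}:

If x_{n+1} = 2x_n - x_{n-1}, then:
x_{n+1} - x_n = x_n - x_{n-1}
The first difference is constant throughout the sequence.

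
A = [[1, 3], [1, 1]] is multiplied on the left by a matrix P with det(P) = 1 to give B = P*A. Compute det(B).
-2

By the multiplicative property of determinants, det(B) = det(P*A) = det(P) * det(A) = det(A),
so the determinant is invariant under multiplication by any determinant-1 matrix; we just need det(A).

det(A) = (1)(1) - (3)(1) = 1 - 3 = -2

Therefore det(B) = 1 * (-2) = -2.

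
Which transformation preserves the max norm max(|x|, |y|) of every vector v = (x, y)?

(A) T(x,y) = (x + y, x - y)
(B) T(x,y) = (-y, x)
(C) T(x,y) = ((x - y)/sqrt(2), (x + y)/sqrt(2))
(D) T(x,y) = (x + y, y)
B

A transformation preserves a norm if ||T(v)|| = ||v|| for every v; a single vector where the norm changes rules an option out.

(A) T(x,y) = (x + y, x - y): v = (1, 1) has norm max(|1|, |1|) = 1, but T(v) = (2, 0) has norm 2 -- not preserved.
(B) T(x,y) = (-y, x): preserves the norm -- it only permutes the coordinates and/or flips signs, which leaves max(|x|, |y|) unchanged.
(C) T(x,y) = ((x - y)/sqrt(2), (x + y)/sqrt(2)): v = (1, 0) has norm max(|1|, |0|) = 1, but T(v) = (sqrt(2)/2, sqrt(2)/2) has norm sqrt(2)/2 -- not preserved.
(D) T(x,y) = (x + y, y): v = (1, 1) has norm max(|1|, |1|) = 1, but T(v) = (2, 1) has norm 2 -- not preserved.

Therefore the answer is (B).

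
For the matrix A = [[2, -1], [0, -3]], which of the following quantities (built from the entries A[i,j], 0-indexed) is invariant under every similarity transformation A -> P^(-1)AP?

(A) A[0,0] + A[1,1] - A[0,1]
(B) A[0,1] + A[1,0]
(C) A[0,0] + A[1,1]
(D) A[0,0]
C

A[0,0] + A[1,1] is the trace of A. By the cyclic property of the trace, tr(P^(-1)AP) = tr(APP^(-1)) = tr(A), so it is the same for every matrix similar to A.

The other combinations are not similarity invariants. For example, take P = [[2, 1], [1, 1]] (det P = 1), so P^(-1) = [[1, -1], [-1, 2]] and
B = P^(-1)AP = [[6, 4], [-9, -7]].
Evaluating each option on A and on B:
(A) A[0,0] + A[1,1] - A[0,1]: 0 for A, -5 for B -> changes
(B) A[0,1] + A[1,0]: -1 for A, -5 for B -> changes
(C) A[0,0] + A[1,1]: -1 for A, -1 for B -> unchanged
(D) A[0,0]: 2 for A, 6 for B -> changes

Only (C) A[0,0] + A[1,1] = -1 survives (and it does so for every P, not just this one), so it is the invariant.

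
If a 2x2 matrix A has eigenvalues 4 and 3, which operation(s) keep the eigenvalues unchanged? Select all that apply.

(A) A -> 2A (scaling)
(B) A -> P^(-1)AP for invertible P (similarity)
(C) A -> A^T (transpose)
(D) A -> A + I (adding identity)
B and C

Eigenvalues are preserved by:
1. Similarity transformations: A -> P^(-1)AP (same characteristic polynomial)
2. Transpose: A^T has the same eigenvalues as A

Eigenvalues are NOT preserved by:
- Adding identity: eigenvalues become 4+1, 3+1
- Scaling: eigenvalues become 8, 6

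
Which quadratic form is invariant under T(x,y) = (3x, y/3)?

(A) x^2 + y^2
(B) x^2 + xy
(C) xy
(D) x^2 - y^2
C

T multiplies x by 3 and divides y by 3.
Substitute the transformed coordinates into each option and compare with the original:
(A) x^2 + y^2  ->  (3x)^2 + (y/3)^2 = 9x^2 + y^2/9   [differs from x^2 + y^2: not invariant]
(B) x^2 + xy  ->  (3x)^2 + (3x)(y/3) = 9x^2 + xy   [differs from x^2 + xy: not invariant]
(C) xy  ->  (3x)(y/3) = xy   [equals xy: invariant]
(D) x^2 - y^2  ->  (3x)^2 - (y/3)^2 = 9x^2 - y^2/9   [differs from x^2 - y^2: not invariant]

Only option (C), xy, is unchanged by the transformation.
The factors 3 and 1/3 cancel only in the pure product xy.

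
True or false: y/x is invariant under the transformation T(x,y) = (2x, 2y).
True

Substitute T(x,y) = (2x, 2y) into the expression and compare with the original.

Original: y/x
After applying T: (2y)/(2x) = y/x

This is identical to the original y/x, so the expression is invariant.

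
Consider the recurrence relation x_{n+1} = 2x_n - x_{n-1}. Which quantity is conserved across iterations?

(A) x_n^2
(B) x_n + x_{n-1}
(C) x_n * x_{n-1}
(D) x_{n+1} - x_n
D

For the recurrence x_{n+1} = 2x_n - x_{n-1}:

If x_{n+1} = 2x_n - x_{n-1}, then:
x_{n+1} - x_n = x_n - x_{n-1}
The first difference is constant throughout the sequence.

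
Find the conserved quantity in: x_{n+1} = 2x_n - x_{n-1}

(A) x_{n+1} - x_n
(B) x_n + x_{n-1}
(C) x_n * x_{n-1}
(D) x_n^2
A

For the recurrence x_{n+1} = 2x_n - x_{n-1}:

If x_{n+1} = 2x_n - x_{n-1}, then:
x_{n+1} - x_n = x_n - x_{n-1}
The first difference is constant throughout the sequence.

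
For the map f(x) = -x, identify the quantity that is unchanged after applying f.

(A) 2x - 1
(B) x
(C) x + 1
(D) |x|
D

For f(x) = -x:
Applying f replaces x by -x. Since |-x| = |x|, the absolute value is unchanged by f, whereas x -> -x, 2x - 1 -> -2x - 1 and x + 1 -> -x + 1 all change.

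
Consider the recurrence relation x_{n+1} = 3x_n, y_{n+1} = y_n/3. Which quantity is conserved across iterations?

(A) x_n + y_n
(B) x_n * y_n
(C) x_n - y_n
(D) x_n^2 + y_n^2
B

For the recurrence x_{n+1} = 3x_n, y_{n+1} = y_n/3:

x_{n+1} * y_{n+1} = (3x_n) * (y_n/3) = x_n * y_n
The product is conserved.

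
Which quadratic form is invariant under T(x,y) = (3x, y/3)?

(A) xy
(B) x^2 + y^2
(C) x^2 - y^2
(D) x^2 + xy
A

T multiplies x by 3 and divides y by 3.
Substitute the transformed coordinates into each option and compare with the original:
(A) xy  ->  (3x)(y/3) = xy   [equals xy: invariant]
(B) x^2 + y^2  ->  (3x)^2 + (y/3)^2 = 9x^2 + y^2/9   [differs from x^2 + y^2: not invariant]
(C) x^2 - y^2  ->  (3x)^2 - (y/3)^2 = 9x^2 - y^2/9   [differs from x^2 - y^2: not invariant]
(D) x^2 + xy  ->  (3x)^2 + (3x)(y/3) = 9x^2 + xy   [differs from x^2 + xy: not invariant]

Only option (A), xy, is unchanged by the transformation.
The factors 3 and 1/3 cancel only in the pure product xy.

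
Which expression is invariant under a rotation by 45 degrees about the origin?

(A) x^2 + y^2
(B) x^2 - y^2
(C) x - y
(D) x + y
A

A rotation by 45 degrees sends (x, y) to (sqrt(2)x/2 - sqrt(2)y/2, sqrt(2)x/2 + sqrt(2)y/2).
Substitute the transformed coordinates into each option and compare with the original:
(A) x^2 + y^2  ->  (sqrt(2)x/2 - sqrt(2)y/2)^2 + (sqrt(2)x/2 + sqrt(2)y/2)^2 = x^2 + y^2   [equals x^2 + y^2: invariant]
(B) x^2 - y^2  ->  (sqrt(2)x/2 - sqrt(2)y/2)^2 - (sqrt(2)x/2 + sqrt(2)y/2)^2 = -2xy   [differs from x^2 - y^2: not invariant]
(C) x - y  ->  (sqrt(2)x/2 - sqrt(2)y/2) - (sqrt(2)x/2 + sqrt(2)y/2) = -sqrt(2)y   [differs from x - y: not invariant]
(D) x + y  ->  (sqrt(2)x/2 - sqrt(2)y/2) + (sqrt(2)x/2 + sqrt(2)y/2) = sqrt(2)x   [differs from x + y: not invariant]

Only option (A), x^2 + y^2, is unchanged by the transformation.
Geometrically, x^2 + y^2 is the squared distance from the origin, which every rotation about the origin preserves.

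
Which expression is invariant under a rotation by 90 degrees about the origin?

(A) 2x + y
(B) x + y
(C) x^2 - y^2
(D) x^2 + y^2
D

A rotation by 90 degrees sends (x, y) to (-y, x).
Substitute the transformed coordinates into each option and compare with the original:
(A) 2x + y  ->  2(-y) + (x) = x - 2y   [differs from 2x + y: not invariant]
(B) x + y  ->  (-y) + (x) = x - y   [differs from x + y: not invariant]
(C) x^2 - y^2  ->  (-y)^2 - (x)^2 = -x^2 + y^2   [differs from x^2 - y^2: not invariant]
(D) x^2 + y^2  ->  (-y)^2 + (x)^2 = x^2 + y^2   [equals x^2 + y^2: invariant]

Only option (D), x^2 + y^2, is unchanged by the transformation.
Geometrically, x^2 + y^2 is the squared distance from the origin, which every rotation about the origin preserves.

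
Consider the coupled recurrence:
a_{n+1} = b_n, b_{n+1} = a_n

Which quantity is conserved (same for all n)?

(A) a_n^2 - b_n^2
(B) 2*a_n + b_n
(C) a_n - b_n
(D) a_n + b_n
D

Replace a_n by a_{n+1} = b_n and b_n by b_{n+1} = a_n in each option and simplify:
(A) a_n^2 - b_n^2  ->  (b_n)^2 - (a_n)^2 = -a_n^2 + b_n^2   [not conserved]
(B) 2*a_n + b_n  ->  2*(b_n) + (a_n) = a_n + 2*b_n   [not conserved]
(C) a_n - b_n  ->  (b_n) - (a_n) = -a_n + b_n   [not conserved]
(D) a_n + b_n  ->  (b_n) + (a_n) = a_n + b_n   [conserved]

Only (D) a_n + b_n returns to itself after one step, so it is the conserved quantity.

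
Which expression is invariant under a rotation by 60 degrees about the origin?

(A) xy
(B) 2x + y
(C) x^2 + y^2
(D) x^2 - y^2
C

A rotation by 60 degrees sends (x, y) to (x/2 - sqrt(3)y/2, sqrt(3)x/2 + y/2).
Substitute the transformed coordinates into each option and compare with the original:
(A) xy  ->  (x/2 - sqrt(3)y/2)(sqrt(3)x/2 + y/2) = sqrt(3)x^2/4 - xy/2 - sqrt(3)y^2/4   [differs from xy: not invariant]
(B) 2x + y  ->  2(x/2 - sqrt(3)y/2) + (sqrt(3)x/2 + y/2) = sqrt(3)x/2 + x - sqrt(3)y + y/2   [differs from 2x + y: not invariant]
(C) x^2 + y^2  ->  (x/2 - sqrt(3)y/2)^2 + (sqrt(3)x/2 + y/2)^2 = x^2 + y^2   [equals x^2 + y^2: invariant]
(D) x^2 - y^2  ->  (x/2 - sqrt(3)y/2)^2 - (sqrt(3)x/2 + y/2)^2 = -x^2/2 - sqrt(3)xy + y^2/2   [differs from x^2 - y^2: not invariant]

Only option (C), x^2 + y^2, is unchanged by the transformation.
Geometrically, x^2 + y^2 is the squared distance from the origin, which every rotation about the origin preserves.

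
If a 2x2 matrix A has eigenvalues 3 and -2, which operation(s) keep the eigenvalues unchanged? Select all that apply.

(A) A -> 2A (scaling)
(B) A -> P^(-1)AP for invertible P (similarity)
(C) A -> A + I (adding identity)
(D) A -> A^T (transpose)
B and D

Eigenvalues are preserved by:
1. Similarity transformations: A -> P^(-1)AP (same characteristic polynomial)
2. Transpose: A^T has the same eigenvalues as A

Eigenvalues are NOT preserved by:
- Adding identity: eigenvalues become 3+1, -2+1
- Scaling: eigenvalues become 6, -4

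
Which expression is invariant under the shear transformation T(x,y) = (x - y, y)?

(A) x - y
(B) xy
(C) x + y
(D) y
D

Under the shear T(x,y) = (x - y, y):
Substitute the transformed coordinates into each option and compare with the original:
(A) x - y  ->  (x - y) - (y) = x - 2y   [differs from x - y: not invariant]
(B) xy  ->  (x - y)(y) = xy - y^2   [differs from xy: not invariant]
(C) x + y  ->  (x - y) + (y) = x   [differs from x + y: not invariant]
(D) y  ->  (y) = y   [equals y: invariant]

Only option (D), y, is unchanged by the transformation.
A horizontal shear moves points parallel to the x-axis, so the y-coordinate (and any function of y alone) is unchanged.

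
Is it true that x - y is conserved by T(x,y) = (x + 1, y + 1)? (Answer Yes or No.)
Yes

Substitute T(x,y) = (x + 1, y + 1) into the expression and compare with the original.

Original: x - y
After applying T: (x + 1) - (y + 1) = x - y

This is identical to the original x - y, so the expression is invariant.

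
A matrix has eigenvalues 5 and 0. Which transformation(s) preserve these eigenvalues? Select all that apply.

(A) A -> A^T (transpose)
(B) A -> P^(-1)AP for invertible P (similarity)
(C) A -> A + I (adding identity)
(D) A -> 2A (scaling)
A and B

Eigenvalues are preserved by:
1. Similarity transformations: A -> P^(-1)AP (same characteristic polynomial)
2. Transpose: A^T has the same eigenvalues as A

Eigenvalues are NOT preserved by:
- Adding identity: eigenvalues become 5+1, 0+1
- Scaling: eigenvalues become 10, 0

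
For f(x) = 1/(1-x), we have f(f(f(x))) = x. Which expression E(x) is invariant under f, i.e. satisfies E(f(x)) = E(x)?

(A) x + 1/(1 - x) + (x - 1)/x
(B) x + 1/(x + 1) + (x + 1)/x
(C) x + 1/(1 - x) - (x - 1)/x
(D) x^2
A

Replace x by f(x) = 1/(1 - x) in each option and simplify. As a quick numerical cross-check, also compare E(3) with E(f(3)) = E(-1/2).

(A) x + 1/(1 - x) + (x - 1)/x  ->  (1/(1 - x)) + 1/(1 - (1/(1 - x))) + ((1/(1 - x)) - 1)/(1/(1 - x)), which simplifies back to x + 1/(1 - x) + (x - 1)/x; check: E(3) = 19/6, E(-1/2) = 19/6.   [invariant]
(B) x + 1/(x + 1) + (x + 1)/x  ->  (1/(1 - x)) + 1/((1/(1 - x)) + 1) + ((1/(1 - x)) + 1)/(1/(1 - x)) = (-x^3 + 6x^2 - 11x + 7)/(x^2 - 3x + 2); check: E(3) = 55/12 but E(-1/2) = 1/2.   [not invariant]
(C) x + 1/(1 - x) - (x - 1)/x  ->  (1/(1 - x)) + 1/(1 - (1/(1 - x))) - ((1/(1 - x)) - 1)/(1/(1 - x)) = (x^2(1 - x) - x + (x - 1)^2)/(x(x - 1)); check: E(3) = 11/6 but E(-1/2) = -17/6.   [not invariant]
(D) x^2  ->  (1/(1 - x))^2 = (x - 1)^(-2); check: E(3) = 9 but E(-1/2) = 1/4.   [not invariant]

Only (A) is unchanged. Indeed f(f(x)) = 1/(1 - 1/(1-x)) = (1-x)/(-x) = (x-1)/x, so E(x) = x + f(x) + f(f(x)) is the sum over the whole 3-cycle; applying f just permutes the three terms cyclically (x -> f(x) -> f(f(x)) -> x), leaving the sum unchanged.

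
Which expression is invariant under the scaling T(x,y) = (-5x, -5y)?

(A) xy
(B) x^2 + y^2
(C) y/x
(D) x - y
C

Under the uniform scaling T(x,y) = (-5x, -5y):
Substitute the transformed coordinates into each option and compare with the original:
(A) xy  ->  (-5x)(-5y) = 25xy   [differs from xy: not invariant]
(B) x^2 + y^2  ->  (-5x)^2 + (-5y)^2 = 25x^2 + 25y^2   [differs from x^2 + y^2: not invariant]
(C) y/x  ->  (-5y)/(-5x) = y/x   [equals y/x: invariant]
(D) x - y  ->  (-5x) - (-5y) = -5x + 5y   [differs from x - y: not invariant]

Only option (C), y/x, is unchanged by the transformation.
The common factor -5 cancels in a ratio of coordinates, while sums, products and sums of squares pick up factors of -5 or 25.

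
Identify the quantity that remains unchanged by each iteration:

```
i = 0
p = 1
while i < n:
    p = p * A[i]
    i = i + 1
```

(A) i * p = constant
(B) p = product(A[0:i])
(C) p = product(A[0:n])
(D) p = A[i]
B

A loop invariant must hold before the first iteration and be re-established by every execution of the body.

(B) p = product(A[0:i]): Initially i = 0 and p = 1 = product of the empty slice A[0:0]. If p = product(A[0:i]) holds at the top of an iteration, the body sets p to product(A[0:i]) * A[i] = product(A[0:i+1]) and then i to i+1, so the property is restored. At exit i = n, giving p = product(A[0:n]).

The other options fail:
(A) i * p = constant: initially i * p = 0, but after one iteration it is 1 * A[0], which is nonzero in general.
(C) p = product(A[0:n]): false before the loop (p = 1, not the full product) -- it only becomes true at exit.
(D) p = A[i]: after the first iteration p = A[0] but i = 1; in general p is a product of several elements, not a single one.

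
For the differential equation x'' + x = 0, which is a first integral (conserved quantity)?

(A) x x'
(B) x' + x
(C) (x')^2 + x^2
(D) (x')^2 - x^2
C

A first integral I satisfies dI/dt = 0 along every solution. Differentiate each option and use the equation of motion:
(A) d/dt[x x'] = (x')^2 + x x'' = (x')^2 - x^2, not identically 0
(B) d/dt[x' + x] = x'' + x' = -x + x', not identically 0
(C) d/dt[(x')^2 + x^2] = 2x'x'' + 2x x' = 2x'(-x) + 2x x' = 0
(D) d/dt[(x')^2 - x^2] = 2x'x'' - 2x x' = -4x x', not identically 0

Only (C) has zero time-derivative. So the energy-like quantity (x')^2 + x^2 is the first integral.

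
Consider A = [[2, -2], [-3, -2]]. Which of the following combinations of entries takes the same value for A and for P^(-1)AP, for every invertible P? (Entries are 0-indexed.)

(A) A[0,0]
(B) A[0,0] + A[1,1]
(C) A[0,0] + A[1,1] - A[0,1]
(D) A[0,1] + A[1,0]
B

A[0,0] + A[1,1] is the trace of A. By the cyclic property of the trace, tr(P^(-1)AP) = tr(APP^(-1)) = tr(A), so it is the same for every matrix similar to A.

The other combinations are not similarity invariants. For example, take P = [[1, 2], [0, 1]] (det P = 1), so P^(-1) = [[1, -2], [0, 1]] and
B = P^(-1)AP = [[8, 18], [-3, -8]].
Evaluating each option on A and on B:
(A) A[0,0]: 2 for A, 8 for B -> changes
(B) A[0,0] + A[1,1]: 0 for A, 0 for B -> unchanged
(C) A[0,0] + A[1,1] - A[0,1]: 2 for A, -18 for B -> changes
(D) A[0,1] + A[1,0]: -5 for A, 15 for B -> changes

Only (B) A[0,0] + A[1,1] = 0 survives (and it does so for every P, not just this one), so it is the invariant.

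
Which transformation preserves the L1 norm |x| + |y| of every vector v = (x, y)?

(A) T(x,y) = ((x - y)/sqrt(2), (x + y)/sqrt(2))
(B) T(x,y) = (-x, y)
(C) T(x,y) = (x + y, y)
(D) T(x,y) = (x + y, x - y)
B

A transformation preserves a norm if ||T(v)|| = ||v|| for every v; a single vector where the norm changes rules an option out.

(A) T(x,y) = ((x - y)/sqrt(2), (x + y)/sqrt(2)): v = (1, 0) has norm |1| + |0| = 1, but T(v) = (sqrt(2)/2, sqrt(2)/2) has norm sqrt(2) -- not preserved.
(B) T(x,y) = (-x, y): preserves the norm -- it only permutes the coordinates and/or flips signs, which leaves |x| + |y| unchanged.
(C) T(x,y) = (x + y, y): v = (0, 1) has norm |0| + |1| = 1, but T(v) = (1, 1) has norm 2 -- not preserved.
(D) T(x,y) = (x + y, x - y): v = (1, 0) has norm |1| + |0| = 1, but T(v) = (1, 1) has norm 2 -- not preserved.

Therefore the answer is (B).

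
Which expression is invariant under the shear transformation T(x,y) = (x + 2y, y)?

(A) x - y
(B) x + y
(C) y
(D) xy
C

Under the shear T(x,y) = (x + 2y, y):
Substitute the transformed coordinates into each option and compare with the original:
(A) x - y  ->  (x + 2y) - (y) = x + y   [differs from x - y: not invariant]
(B) x + y  ->  (x + 2y) + (y) = x + 3y   [differs from x + y: not invariant]
(C) y  ->  (y) = y   [equals y: invariant]
(D) xy  ->  (x + 2y)(y) = xy + 2y^2   [differs from xy: not invariant]

Only option (C), y, is unchanged by the transformation.
A horizontal shear moves points parallel to the x-axis, so the y-coordinate (and any function of y alone) is unchanged.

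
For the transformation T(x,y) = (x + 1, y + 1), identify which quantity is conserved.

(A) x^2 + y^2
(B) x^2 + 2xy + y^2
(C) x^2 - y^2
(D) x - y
D

An expression E(x,y) is invariant under T if E(T(x,y)) = E(x,y). Here T(x,y) = (x + 1, y + 1).
Substitute the transformed coordinates into each option and compare with the original:
(A) x^2 + y^2  ->  (x + 1)^2 + (y + 1)^2 = x^2 + 2x + y^2 + 2y + 2   [differs from x^2 + y^2: not invariant]
(B) x^2 + 2xy + y^2  ->  (x + 1)^2 + 2(x + 1)(y + 1) + (y + 1)^2 = x^2 + 2xy + 4x + y^2 + 4y + 4   [differs from x^2 + 2xy + y^2: not invariant]
(C) x^2 - y^2  ->  (x + 1)^2 - (y + 1)^2 = x^2 + 2x - y^2 - 2y   [differs from x^2 - y^2: not invariant]
(D) x - y  ->  (x + 1) - (y + 1) = x - y   [equals x - y: invariant]

Only option (D), x - y, is unchanged by the transformation.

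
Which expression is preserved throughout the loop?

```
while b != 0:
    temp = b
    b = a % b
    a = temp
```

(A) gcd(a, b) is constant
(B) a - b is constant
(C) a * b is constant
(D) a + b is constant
A

A loop invariant must hold before the first iteration and be re-established by every execution of the body.

(A) gcd(a, b) is constant: One iteration replaces (a, b) by (b, a mod b). Since a mod b = a - q*b for an integer q, any common divisor of a and b divides b and a mod b, and conversely; hence gcd(b, a mod b) = gcd(a, b). For instance (24, 5) -> (5, 4) keeps gcd = 1. At exit b = 0 and a = gcd of the original inputs.

The other options fail:
(B) a - b is constant: e.g. (a, b) = (24, 5) -> (5, 4): the difference goes from 19 to 1.
(C) a * b is constant: e.g. (a, b) = (24, 5) -> (5, 4): the product goes from 120 to 20.
(D) a + b is constant: e.g. (a, b) = (24, 5) -> (5, 4): the sum goes from 29 to 9.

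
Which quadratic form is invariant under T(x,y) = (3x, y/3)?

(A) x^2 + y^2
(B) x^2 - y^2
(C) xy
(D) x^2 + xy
C

T multiplies x by 3 and divides y by 3.
Substitute the transformed coordinates into each option and compare with the original:
(A) x^2 + y^2  ->  (3x)^2 + (y/3)^2 = 9x^2 + y^2/9   [differs from x^2 + y^2: not invariant]
(B) x^2 - y^2  ->  (3x)^2 - (y/3)^2 = 9x^2 - y^2/9   [differs from x^2 - y^2: not invariant]
(C) xy  ->  (3x)(y/3) = xy   [equals xy: invariant]
(D) x^2 + xy  ->  (3x)^2 + (3x)(y/3) = 9x^2 + xy   [differs from x^2 + xy: not invariant]

Only option (C), xy, is unchanged by the transformation.
The factors 3 and 1/3 cancel only in the pure product xy.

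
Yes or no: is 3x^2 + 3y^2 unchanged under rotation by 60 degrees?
Yes

Applying rotation by 60 degrees: x' = x*cos(60 degrees) - y*sin(60 degrees) = x/2 - sqrt(3)y/2, y' = x*sin(60 degrees) + y*cos(60 degrees) = sqrt(3)x/2 + y/2

Substituting into 3x^2 + 3y^2:
3(x/2 - sqrt(3)y/2)^2 + 3(sqrt(3)x/2 + y/2)^2
= 3x^2 + 3y^2

This equals the original expression 3x^2 + 3y^2, so it IS invariant.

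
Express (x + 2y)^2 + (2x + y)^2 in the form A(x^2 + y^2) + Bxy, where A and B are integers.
5(x^2 + y^2) + 8xy

Expanding: (x + 2y)^2 = x^2 + 4xy + 4y^2
(2x + y)^2 = 4x^2 + 4xy + y^2
Sum = (1+4)(x^2+y^2) + 8xy = 5(x^2 + y^2) + 8xy
This is symmetric in x and y.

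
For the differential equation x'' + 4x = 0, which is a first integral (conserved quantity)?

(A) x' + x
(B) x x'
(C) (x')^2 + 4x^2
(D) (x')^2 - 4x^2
C

A first integral I satisfies dI/dt = 0 along every solution. Differentiate each option and use the equation of motion:
(A) d/dt[x' + x] = x'' + x' = -4x + x', not identically 0
(B) d/dt[x x'] = (x')^2 + x x'' = (x')^2 - 4x^2, not identically 0
(C) d/dt[(x')^2 + 4x^2] = 2x'x'' + 8x x' = 2x'(-4x) + 8x x' = 0
(D) d/dt[(x')^2 - 4x^2] = 2x'x'' - 8x x' = -16x x', not identically 0

Only (C) has zero time-derivative. So the energy-like quantity (x')^2 + 4x^2 is the first integral.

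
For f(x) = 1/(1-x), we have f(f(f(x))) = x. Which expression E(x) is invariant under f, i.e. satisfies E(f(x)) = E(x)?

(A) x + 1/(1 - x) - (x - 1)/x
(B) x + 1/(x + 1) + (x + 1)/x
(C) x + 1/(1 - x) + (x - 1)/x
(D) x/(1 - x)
C

Replace x by f(x) = 1/(1 - x) in each option and simplify. As a quick numerical cross-check, also compare E(5) with E(f(5)) = E(-1/4).

(A) x + 1/(1 - x) - (x - 1)/x  ->  (1/(1 - x)) + 1/(1 - (1/(1 - x))) - ((1/(1 - x)) - 1)/(1/(1 - x)) = (x^2(1 - x) - x + (x - 1)^2)/(x(x - 1)); check: E(5) = 79/20 but E(-1/4) = -89/20.   [not invariant]
(B) x + 1/(x + 1) + (x + 1)/x  ->  (1/(1 - x)) + 1/((1/(1 - x)) + 1) + ((1/(1 - x)) + 1)/(1/(1 - x)) = (-x^3 + 6x^2 - 11x + 7)/(x^2 - 3x + 2); check: E(5) = 191/30 but E(-1/4) = -23/12.   [not invariant]
(C) x + 1/(1 - x) + (x - 1)/x  ->  (1/(1 - x)) + 1/(1 - (1/(1 - x))) + ((1/(1 - x)) - 1)/(1/(1 - x)), which simplifies back to x + 1/(1 - x) + (x - 1)/x; check: E(5) = 111/20, E(-1/4) = 111/20.   [invariant]
(D) x/(1 - x)  ->  (1/(1 - x))/(1 - (1/(1 - x))) = -1/x; check: E(5) = -5/4 but E(-1/4) = -1/5.   [not invariant]

Only (C) is unchanged. Indeed f(f(x)) = 1/(1 - 1/(1-x)) = (1-x)/(-x) = (x-1)/x, so E(x) = x + f(x) + f(f(x)) is the sum over the whole 3-cycle; applying f just permutes the three terms cyclically (x -> f(x) -> f(f(x)) -> x), leaving the sum unchanged.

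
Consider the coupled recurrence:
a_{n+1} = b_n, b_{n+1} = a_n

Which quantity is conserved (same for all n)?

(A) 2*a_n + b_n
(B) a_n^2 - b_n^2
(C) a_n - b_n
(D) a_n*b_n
D

Replace a_n by a_{n+1} = b_n and b_n by b_{n+1} = a_n in each option and simplify:
(A) 2*a_n + b_n  ->  2*(b_n) + (a_n) = a_n + 2*b_n   [not conserved]
(B) a_n^2 - b_n^2  ->  (b_n)^2 - (a_n)^2 = -a_n^2 + b_n^2   [not conserved]
(C) a_n - b_n  ->  (b_n) - (a_n) = -a_n + b_n   [not conserved]
(D) a_n*b_n  ->  (b_n)*(a_n) = a_n*b_n   [conserved]

Only (D) a_n*b_n returns to itself after one step, so it is the conserved quantity.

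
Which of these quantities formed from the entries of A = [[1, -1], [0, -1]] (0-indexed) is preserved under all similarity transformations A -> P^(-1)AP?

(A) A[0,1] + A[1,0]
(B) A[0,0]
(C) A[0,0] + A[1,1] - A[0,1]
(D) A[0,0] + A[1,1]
D

A[0,0] + A[1,1] is the trace of A. By the cyclic property of the trace, tr(P^(-1)AP) = tr(APP^(-1)) = tr(A), so it is the same for every matrix similar to A.

The other combinations are not similarity invariants. For example, take P = [[2, 1], [1, 1]] (det P = 1), so P^(-1) = [[1, -1], [-1, 2]] and
B = P^(-1)AP = [[2, 1], [-3, -2]].
Evaluating each option on A and on B:
(A) A[0,1] + A[1,0]: -1 for A, -2 for B -> changes
(B) A[0,0]: 1 for A, 2 for B -> changes
(C) A[0,0] + A[1,1] - A[0,1]: 1 for A, -1 for B -> changes
(D) A[0,0] + A[1,1]: 0 for A, 0 for B -> unchanged

Only (D) A[0,0] + A[1,1] = 0 survives (and it does so for every P, not just this one), so it is the invariant.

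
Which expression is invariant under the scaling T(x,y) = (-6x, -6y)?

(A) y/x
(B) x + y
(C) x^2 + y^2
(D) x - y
A

Under the uniform scaling T(x,y) = (-6x, -6y):
Substitute the transformed coordinates into each option and compare with the original:
(A) y/x  ->  (-6y)/(-6x) = y/x   [equals y/x: invariant]
(B) x + y  ->  (-6x) + (-6y) = -6x - 6y   [differs from x + y: not invariant]
(C) x^2 + y^2  ->  (-6x)^2 + (-6y)^2 = 36x^2 + 36y^2   [differs from x^2 + y^2: not invariant]
(D) x - y  ->  (-6x) - (-6y) = -6x + 6y   [differs from x - y: not invariant]

Only option (A), y/x, is unchanged by the transformation.
The common factor -6 cancels in a ratio of coordinates, while sums, products and sums of squares pick up factors of -6 or 36.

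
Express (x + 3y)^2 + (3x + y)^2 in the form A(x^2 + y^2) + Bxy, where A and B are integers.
10(x^2 + y^2) + 12xy

Expanding: (x + 3y)^2 = x^2 + 6xy + 9y^2
(3x + y)^2 = 9x^2 + 6xy + y^2
Sum = (1+9)(x^2+y^2) + 12xy = 10(x^2 + y^2) + 12xy
This is symmetric in x and y.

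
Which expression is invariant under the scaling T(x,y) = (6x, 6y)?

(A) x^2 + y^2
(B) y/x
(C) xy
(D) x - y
B

Under the uniform scaling T(x,y) = (6x, 6y):
Substitute the transformed coordinates into each option and compare with the original:
(A) x^2 + y^2  ->  (6x)^2 + (6y)^2 = 36x^2 + 36y^2   [differs from x^2 + y^2: not invariant]
(B) y/x  ->  (6y)/(6x) = y/x   [equals y/x: invariant]
(C) xy  ->  (6x)(6y) = 36xy   [differs from xy: not invariant]
(D) x - y  ->  (6x) - (6y) = 6x - 6y   [differs from x - y: not invariant]

Only option (B), y/x, is unchanged by the transformation.
The common factor 6 cancels in a ratio of coordinates, while sums, products and sums of squares pick up factors of 6 or 36.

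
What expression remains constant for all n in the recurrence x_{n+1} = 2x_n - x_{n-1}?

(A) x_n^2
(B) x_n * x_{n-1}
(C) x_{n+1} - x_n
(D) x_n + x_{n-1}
C

For the recurrence x_{n+1} = 2x_n - x_{n-1}:

If x_{n+1} = 2x_n - x_{n-1}, then:
x_{n+1} - x_n = x_n - x_{n-1}
The first difference is constant throughout the sequence.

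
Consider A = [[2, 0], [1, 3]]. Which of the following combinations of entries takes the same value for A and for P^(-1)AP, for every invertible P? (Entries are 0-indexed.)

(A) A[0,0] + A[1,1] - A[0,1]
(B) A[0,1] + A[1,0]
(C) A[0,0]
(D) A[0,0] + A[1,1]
D

A[0,0] + A[1,1] is the trace of A. By the cyclic property of the trace, tr(P^(-1)AP) = tr(APP^(-1)) = tr(A), so it is the same for every matrix similar to A.

The other combinations are not similarity invariants. For example, take P = [[1, 2], [0, 1]] (det P = 1), so P^(-1) = [[1, -2], [0, 1]] and
B = P^(-1)AP = [[0, -6], [1, 5]].
Evaluating each option on A and on B:
(A) A[0,0] + A[1,1] - A[0,1]: 5 for A, 11 for B -> changes
(B) A[0,1] + A[1,0]: 1 for A, -5 for B -> changes
(C) A[0,0]: 2 for A, 0 for B -> changes
(D) A[0,0] + A[1,1]: 5 for A, 5 for B -> unchanged

Only (D) A[0,0] + A[1,1] = 5 survives (and it does so for every P, not just this one), so it is the invariant.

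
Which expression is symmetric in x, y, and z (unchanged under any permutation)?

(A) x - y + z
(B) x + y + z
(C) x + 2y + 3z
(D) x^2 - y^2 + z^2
B

A symmetric expression is unchanged when the variables are permuted; here the transformation to test is the swap (x, y) -> (y, x).
A symmetric expression must survive every permutation; the single swap x <-> y already eliminates the distractors, and the keyed expression is also unchanged by x <-> z and y <-> z (each variable enters it in exactly the same way).
Substitute the transformed coordinates into each option and compare with the original:
(A) x - y + z  ->  (y) - (x) + z = -x + y + z   [differs from x - y + z: not invariant]
(B) x + y + z  ->  (y) + (x) + z = x + y + z   [equals x + y + z: invariant]
(C) x + 2y + 3z  ->  (y) + 2(x) + 3z = 2x + y + 3z   [differs from x + 2y + 3z: not invariant]
(D) x^2 - y^2 + z^2  ->  (y)^2 - (x)^2 + z^2 = -x^2 + y^2 + z^2   [differs from x^2 - y^2 + z^2: not invariant]

Only option (B), x + y + z, is unchanged by the transformation.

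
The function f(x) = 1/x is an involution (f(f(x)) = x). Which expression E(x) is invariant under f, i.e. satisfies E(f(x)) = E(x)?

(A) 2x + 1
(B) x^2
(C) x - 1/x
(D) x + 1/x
D

Replace x by f(x) = 1/x in each option and simplify. As a quick numerical cross-check, also compare E(3) with E(f(3)) = E(1/3).

(A) 2x + 1  ->  2(1/x) + 1 = (x + 2)/x; check: E(3) = 7 but E(1/3) = 5/3.   [not invariant]
(B) x^2  ->  (1/x)^2 = x^(-2); check: E(3) = 9 but E(1/3) = 1/9.   [not invariant]
(C) x - 1/x  ->  (1/x) - 1/(1/x) = -x + 1/x; check: E(3) = 8/3 but E(1/3) = -8/3.   [not invariant]
(D) x + 1/x  ->  (1/x) + 1/(1/x), which simplifies back to x + 1/x; check: E(3) = 10/3, E(1/3) = 10/3.   [invariant]

Only (D) is unchanged. E is symmetric under swapping x with f(x) = 1/x, which is exactly what an involution does.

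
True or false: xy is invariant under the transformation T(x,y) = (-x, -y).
True

Substitute T(x,y) = (-x, -y) into the expression and compare with the original.

Original: xy
After applying T: (-x)(-y) = xy

This is identical to the original xy, so the expression is invariant.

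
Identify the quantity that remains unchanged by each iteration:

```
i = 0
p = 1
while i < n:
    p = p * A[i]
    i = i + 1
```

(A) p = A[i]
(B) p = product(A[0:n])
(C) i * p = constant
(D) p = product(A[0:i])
D

A loop invariant must hold before the first iteration and be re-established by every execution of the body.

(D) p = product(A[0:i]): Initially i = 0 and p = 1 = product of the empty slice A[0:0]. If p = product(A[0:i]) holds at the top of an iteration, the body sets p to product(A[0:i]) * A[i] = product(A[0:i+1]) and then i to i+1, so the property is restored. At exit i = n, giving p = product(A[0:n]).

The other options fail:
(A) p = A[i]: after the first iteration p = A[0] but i = 1; in general p is a product of several elements, not a single one.
(B) p = product(A[0:n]): false before the loop (p = 1, not the full product) -- it only becomes true at exit.
(C) i * p = constant: initially i * p = 0, but after one iteration it is 1 * A[0], which is nonzero in general.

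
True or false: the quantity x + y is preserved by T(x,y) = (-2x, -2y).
False

Substitute T(x,y) = (-2x, -2y) into the expression and compare with the original.

Original: x + y
After applying T: (-2x) + (-2y) = -2x - 2y

This differs from the original x + y (difference: -3x - 3y), so the expression is NOT invariant.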